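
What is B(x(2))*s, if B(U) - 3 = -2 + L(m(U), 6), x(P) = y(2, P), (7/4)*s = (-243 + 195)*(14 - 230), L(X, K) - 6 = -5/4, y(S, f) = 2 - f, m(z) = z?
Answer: 238464/7 ≈ 34066.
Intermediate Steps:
L(X, K) = 19/4 (L(X, K) = 6 - 5/4 = 19/4)
s = 41472/7 (s = 4*((-243 + 195)*(14 - 230))/7 = 4*(-48*(-216))/7 = (4/7)*10368 = 41472/7 ≈ 5924.6)
x(P) = 2 - P
B(U) = 23/4 (B(U) = 3 + (-2 + 19/4) = 3 + 11/4 = 23/4)
B(x(2))*s = (23/4)*(41472/7) = 238464/7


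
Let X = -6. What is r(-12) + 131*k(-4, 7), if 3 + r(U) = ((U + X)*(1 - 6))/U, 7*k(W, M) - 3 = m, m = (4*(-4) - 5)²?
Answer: 116181/14 ≈ 8298.6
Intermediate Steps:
m = 441 (m = (-16 - 5)² = (-21)² = 441)
k(W, M) = 444/7 (k(W, M) = 3/7 + (⅐)*441 = 3/7 + 63 = 444/7)
r(U) = -3 + (30 - 5*U)/U (r(U) = -3 + ((U - 6)*(1 - 6))/U = -3 + ((-6 + U)*(-5))/U = -3 + (30 - 5*U)/U)
r(-12) + 131*k(-4, 7) = (-8 + 30/(-12)) + 131*(444/7) = (-8 + 30*(-1/12)) + 58164/7 = (-8 - 5/2) + 58164/7 = -21/2 + 58164/7 = 116181/14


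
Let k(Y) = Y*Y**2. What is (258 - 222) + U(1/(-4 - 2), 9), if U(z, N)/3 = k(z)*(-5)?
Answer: 2597/72 ≈ 36.069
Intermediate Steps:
k(Y) = Y**3
U(z, N) = -15*z**3 (U(z, N) = 3*(z**3*(-5)) = 3*(-5*z**3) = -15*z**3)
(258 - 222) + U(1/(-4 - 2), 9) = (258 - 222) - 15/(-4 - 2)**3 = 36 - 15*(1/(-6))**3 = 36 - 15*(-1/6)**3 = 36 - 15*(-1/216) = 36 + 5/72 = 2597/72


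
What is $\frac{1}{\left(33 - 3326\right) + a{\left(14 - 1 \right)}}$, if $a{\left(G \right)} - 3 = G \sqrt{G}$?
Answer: $- \frac{3290}{10821903} - \frac{13 \sqrt{13}}{10821903} \approx -0.00030834$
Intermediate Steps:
$a{\left(G \right)} = 3 + G^{\frac{3}{2}}$ ($a{\left(G \right)} = 3 + G \sqrt{G} = 3 + G^{\frac{3}{2}}$)
$\frac{1}{\left(33 - 3326\right) + a{\left(14 - 1 \right)}} = \frac{1}{\left(33 - 3326\right) + \left(3 + \left(14 - 1\right)^{\frac{3}{2}}\right)} = \frac{1}{-3293 + \left(3 + 13^{\frac{3}{2}}\right)} = \frac{1}{-3293 + \left(3 + 13 \sqrt{13}\right)} = \frac{1}{-3290 + 13 \sqrt{13}}$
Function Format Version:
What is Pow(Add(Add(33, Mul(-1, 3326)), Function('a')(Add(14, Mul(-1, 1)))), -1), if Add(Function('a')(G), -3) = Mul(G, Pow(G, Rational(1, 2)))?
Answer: Add(Rational(-3290, 10821903), Mul(Rational(-13, 10821903), Pow(13, Rational(1, 2)))) ≈ -0.00030834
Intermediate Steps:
Function('a')(G) = Add(3, Pow(G, Rational(3, 2))) (Function('a')(G) = Add(3, Mul(G, Pow(G, Rational(1, 2)))) = Add(3, Pow(G, Rational(3, 2))))
Pow(Add(Add(33, Mul(-1, 3326)), Function('a')(Add(14, Mul(-1, 1)))), -1) = Pow(Add(Add(33, Mul(-1, 3326)), Add(3, Pow(Add(14, Mul(-1, 1)), Rational(3, 2)))), -1) = Pow(Add(Add(33, -3326), Add(3, Pow(Add(14, -1), Rational(3, 2)))), -1) = Pow(Add(-3293, Add(3, Pow(13, Rational(3, 2)))), -1) = Pow(Add(-3293, Add(3, Mul(13, Pow(13, Rational(1, 2))))), -1) = Pow(Add(-3290, Mul(13, Pow(13, Rational(1, 2)))), -1)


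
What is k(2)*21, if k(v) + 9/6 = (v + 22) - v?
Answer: 861/2 ≈ 430.50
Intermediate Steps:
k(v) = 41/2 (k(v) = -3/2 + ((v + 22) - v) = -3/2 + ((22 + v) - v) = -3/2 + 22 = 41/2)
k(2)*21 = (41/2)*21 = 861/2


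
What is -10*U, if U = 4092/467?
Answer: -40920/467 ≈ -87.623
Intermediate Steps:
U = 4092/467 (U = 4092*(1/467) = 4092/467 ≈ 8.7623)
-10*U = -10*4092/467 = -40920/467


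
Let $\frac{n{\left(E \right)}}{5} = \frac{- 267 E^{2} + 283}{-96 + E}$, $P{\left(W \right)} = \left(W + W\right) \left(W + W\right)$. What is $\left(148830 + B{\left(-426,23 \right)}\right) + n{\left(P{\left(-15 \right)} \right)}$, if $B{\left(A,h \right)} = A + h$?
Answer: $- \frac{962013277}{804} \approx -1.1965 \cdot 10^{6}$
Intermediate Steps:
$P{\left(W \right)} = 4 W^{2}$ ($P{\left(W \right)} = 2 W 2 W = 4 W^{2}$)
$n{\left(E \right)} = \frac{5 \left(283 - 267 E^{2}\right)}{-96 + E}$ ($n{\left(E \right)} = 5 \frac{- 267 E^{2} + 283}{-96 + E} = 5 \frac{283 - 267 E^{2}}{-96 + E} = \frac{5 \left(283 - 267 E^{2}\right)}{-96 + E}$)
$\left(148830 + B{\left(-426,23 \right)}\right) + n{\left(P{\left(-15 \right)} \right)} = \left(148830 + \left(-426 + 23\right)\right) + \frac{5 \left(283 - 267 \left(4 \left(-15\right)^{2}\right)^{2}\right)}{-96 + 4 \left(-15\right)^{2}} = \left(148830 - 403\right) + \frac{5 \left(283 - 267 \left(4 \cdot 225\right)^{2}\right)}{-96 + 4 \cdot 225} = 148427 + \frac{5 \left(283 - 267 \cdot 900^{2}\right)}{-96 + 900} = 148427 + \frac{5 \left(283 - 216270000\right)}{804} = 148427 + 5 \cdot \frac{1}{804} \left(283 - 216270000\right) = 148427 + 5 \cdot \frac{1}{804} \left(-216269717\right) = 148427 - \frac{1081348585}{804} = - \frac{962013277}{804}$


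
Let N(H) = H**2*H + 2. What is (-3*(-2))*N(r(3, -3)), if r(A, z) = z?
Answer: -150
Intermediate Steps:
N(H) = 2 + H**3 (N(H) = H**3 + 2 = 2 + H**3)
(-3*(-2))*N(r(3, -3)) = (-3*(-2))*(2 + (-3)**3) = 6*(2 - 27) = 6*(-25) = -150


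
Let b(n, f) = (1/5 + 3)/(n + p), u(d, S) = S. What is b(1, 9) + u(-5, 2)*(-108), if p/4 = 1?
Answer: -5384/25 ≈ -215.36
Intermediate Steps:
p = 4 (p = 4*1 = 4)
b(n, f) = 16/(5*(4 + n)) (b(n, f) = (1/5 + 3)/(n + 4) = (⅕ + 3)/(4 + n) = 16/(5*(4 + n)))
b(1, 9) + u(-5, 2)*(-108) = 16/(5*(4 + 1)) + 2*(-108) = (16/5)/5 - 216 = (16/5)*(⅕) - 216 = 16/25 - 216 = -5384/25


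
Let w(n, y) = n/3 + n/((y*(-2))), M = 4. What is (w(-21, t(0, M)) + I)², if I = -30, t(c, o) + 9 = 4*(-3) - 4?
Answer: 3500641/2500 ≈ 1400.3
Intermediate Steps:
t(c, o) = -25 (t(c, o) = -9 + (4*(-3) - 4) = -9 + (-12 - 4) = -9 - 16 = -25)
w(n, y) = n/3 - n/(2*y) (w(n, y) = n*(⅓) + n/((-2*y)) = n/3 + n*(-1/(2*y)) = n/3 - n/(2*y))
(w(-21, t(0, M)) + I)² = (((⅓)*(-21) - ½*(-21)/(-25)) - 30)² = ((-7 - ½*(-21)*(-1/25)) - 30)² = ((-7 - 21/50) - 30)² = (-371/50 - 30)² = (-1871/50)² = 3500641/2500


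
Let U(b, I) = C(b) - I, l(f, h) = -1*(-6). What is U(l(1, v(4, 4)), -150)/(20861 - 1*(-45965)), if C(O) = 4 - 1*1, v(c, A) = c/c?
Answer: 153/66826 ≈ 0.0022895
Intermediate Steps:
v(c, A) = 1
C(O) = 3 (C(O) = 4 - 1 = 3)
l(f, h) = 6
U(b, I) = 3 - I
U(l(1, v(4, 4)), -150)/(20861 - 1*(-45965)) = (3 - 1*(-150))/(20861 - 1*(-45965)) = (3 + 150)/(20861 + 45965) = 153/66826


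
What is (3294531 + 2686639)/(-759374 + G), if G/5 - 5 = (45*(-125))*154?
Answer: -5981170/5090599 ≈ -1.1749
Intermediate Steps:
G = -4331225 (G = 25 + 5*((45*(-125))*154) = 25 + 5*(-5625*154) = 25 + 5*(-866250) = 25 - 4331250 = -4331225)
(3294531 + 2686639)/(-759374 + G) = (3294531 + 2686639)/(-759374 - 4331225) = 5981170/(-5090599) = 5981170*(-1/5090599) = -5981170/5090599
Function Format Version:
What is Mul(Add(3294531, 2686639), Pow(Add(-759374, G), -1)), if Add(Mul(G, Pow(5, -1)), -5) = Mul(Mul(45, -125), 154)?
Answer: Rational(-5981170, 5090599) ≈ -1.1749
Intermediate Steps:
G = -4331225 (G = Add(25, Mul(5, Mul(Mul(45, -125), 154))) = Add(25, Mul(5, Mul(-5625, 154))) = Add(25, Mul(5, -866250)) = Add(25, -4331250) = -4331225)
Mul(Add(3294531, 2686639), Pow(Add(-759374, G), -1)) = Mul(Add(3294531, 2686639), Pow(Add(-759374, -4331225), -1)) = Mul(5981170, Pow(-5090599, -1)) = Mul(5981170, Rational(-1, 5090599)) = Rational(-5981170, 5090599)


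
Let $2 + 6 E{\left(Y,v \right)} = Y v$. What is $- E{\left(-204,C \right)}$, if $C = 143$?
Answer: $\frac{14587}{3} \approx 4862.3$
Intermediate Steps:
$E{\left(Y,v \right)} = - \frac{1}{3} + \frac{Y v}{6}$
$- E{\left(-204,C \right)} = - (- \frac{1}{3} + \frac{1}{6} \left(-204\right) 143) = - (- \frac{1}{3} - 4862) = \left(-1\right) \left(- \frac{14587}{3}\right) = \frac{14587}{3}$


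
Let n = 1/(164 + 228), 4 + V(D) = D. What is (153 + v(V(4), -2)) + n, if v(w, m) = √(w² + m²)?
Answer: 60761/392 ≈ 155.00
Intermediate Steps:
V(D) = -4 + D
n = 1/392 ≈ 0.0025510
v(w, m) = √(m² + w²)
(153 + v(V(4), -2)) + n = (153 + √((-2)² + (-4 + 4)²)) + 1/392 = (153 + √(4 + 0²)) + 1/392 = (153 + √(4 + 0)) + 1/392 = (153 + √4) + 1/392 = (153 + 2) + 1/392 = 155 + 1/392 = 60761/392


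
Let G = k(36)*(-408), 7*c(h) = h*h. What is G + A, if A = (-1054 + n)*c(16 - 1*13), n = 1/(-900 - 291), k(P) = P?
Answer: -44583897/2779 ≈ -16043.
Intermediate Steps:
n = -1/1191 (n = 1/(-1191) = -1/1191 ≈ -0.00083963)
c(h) = h**2/7 (c(h) = (h*h)/7 = h**2/7)
A = -3765945/2779 (A = (-1054 - 1/1191)*((16 - 1*13)**2/7) = -1255315*(16 - 13)**2/8337 = -1255315*3**2/8337 = -1255315*9/8337 = -1255315/1191*9/7 = -3765945/2779 ≈ -1355.1)
G = -14688 (G = 36*(-408) = -14688)
G + A = -14688 - 3765945/2779 = -44583897/2779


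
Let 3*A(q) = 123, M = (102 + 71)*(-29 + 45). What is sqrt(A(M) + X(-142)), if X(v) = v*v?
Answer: 3*sqrt(2245) ≈ 142.14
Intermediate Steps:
X(v) = v**2
M = 2768 (M = 173*16 = 2768)
A(q) = 41 (A(q) = (1/3)*123 = 41)
sqrt(A(M) + X(-142)) = sqrt(41 + (-142)**2) = sqrt(41 + 20164) = sqrt(20205) = 3*sqrt(2245)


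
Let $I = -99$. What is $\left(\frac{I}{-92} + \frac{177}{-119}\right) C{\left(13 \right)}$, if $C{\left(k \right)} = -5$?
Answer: $\frac{22515}{10948} \approx 2.0565$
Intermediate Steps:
$\left(\frac{I}{-92} + \frac{177}{-119}\right) C{\left(13 \right)} = \left(- \frac{99}{-92} + \frac{177}{-119}\right) \left(-5\right) = \left(\left(-99\right) \left(- \frac{1}{92}\right) + 177 \left(- \frac{1}{119}\right)\right) \left(-5\right) = \left(\frac{99}{92} - \frac{177}{119}\right) \left(-5\right) = \left(- \frac{4503}{10948}\right) \left(-5\right) = \frac{22515}{10948}$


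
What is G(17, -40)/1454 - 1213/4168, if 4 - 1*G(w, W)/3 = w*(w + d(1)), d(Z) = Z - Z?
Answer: -2663671/3030136 ≈ -0.87906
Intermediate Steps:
d(Z) = 0
G(w, W) = 12 - 3*w² (G(w, W) = 12 - 3*w*(w + 0) = 12 - 3*w*w = 12 - 3*w²)
G(17, -40)/1454 - 1213/4168 = (12 - 3*17²)/1454 - 1213/4168 = (12 - 3*289)*(1/1454) - 1213*1/4168 = (12 - 867)*(1/1454) - 1213/4168 = -855*1/1454 - 1213/4168 = -855/1454 - 1213/4168 = -2663671/3030136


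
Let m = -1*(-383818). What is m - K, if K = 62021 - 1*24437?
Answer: 346234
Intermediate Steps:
m = 383818
K = 37584 (K = 62021 - 24437 = 37584)
m - K = 383818 - 1*37584 = 383818 - 37584 = 346234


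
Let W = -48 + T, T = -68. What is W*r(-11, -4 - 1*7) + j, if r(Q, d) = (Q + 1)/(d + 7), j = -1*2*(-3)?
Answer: -284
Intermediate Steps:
j = 6 (j = -2*(-3) = 6)
r(Q, d) = (1 + Q)/(7 + d)
W = -116 (W = -48 - 68 = -116)
W*r(-11, -4 - 1*7) + j = -116*(1 - 11)/(7 + (-4 - 1*7)) + 6 = -116*(-10)/(7 + (-4 - 7)) + 6 = -116*(-10)/(7 - 11) + 6 = -116*(-10)/(-4) + 6 = -(-29)*(-10) + 6 = -116*5/2 + 6 = -290 + 6 = -284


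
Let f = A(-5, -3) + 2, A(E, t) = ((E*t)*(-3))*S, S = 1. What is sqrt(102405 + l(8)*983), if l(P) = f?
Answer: 2*sqrt(15034) ≈ 245.23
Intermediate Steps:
A(E, t) = -3*E*t (A(E, t) = ((E*t)*(-3))*1 = -3*E*t*1 = -3*E*t)
f = -43 (f = -3*(-5)*(-3) + 2 = -45 + 2 = -43)
l(P) = -43
sqrt(102405 + l(8)*983) = sqrt(102405 - 43*983) = sqrt(102405 - 42269) = sqrt(60136) = 2*sqrt(15034)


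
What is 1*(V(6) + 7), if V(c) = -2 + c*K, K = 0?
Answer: 5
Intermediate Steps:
V(c) = -2 (V(c) = -2 + c*0 = -2 + 0 = -2)
1*(V(6) + 7) = 1*(-2 + 7) = 1*5 = 5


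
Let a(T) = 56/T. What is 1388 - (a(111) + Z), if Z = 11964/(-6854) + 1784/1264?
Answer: 83412345377/60102726 ≈ 1387.8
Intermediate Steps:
Z = -180935/541466 (Z = 11964*(-1/6854) + 1784*(1/1264) = -5982/3427 + 223/158 = -180935/541466 ≈ -0.33416)
1388 - (a(111) + Z) = 1388 - (56/111 - 180935/541466) = 1388 - 1*10238311/60102726 = 1388 - 10238311/60102726 = 83412345377/60102726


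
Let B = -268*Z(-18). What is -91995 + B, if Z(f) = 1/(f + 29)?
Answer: -1012213/11 ≈ -92019.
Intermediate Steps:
Z(f) = 1/(29 + f)
B = -268/11 (B = -268/(29 - 18) = -268/11 ≈ -24.364)
-91995 + B = -91995 - 268/11 = -1012213/11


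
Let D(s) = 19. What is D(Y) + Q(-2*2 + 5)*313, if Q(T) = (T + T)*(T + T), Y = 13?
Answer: 1271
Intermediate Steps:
Q(T) = 4*T**2 (Q(T) = (2*T)*(2*T) = 4*T**2)
D(Y) + Q(-2*2 + 5)*313 = 19 + (4*(-2*2 + 5)**2)*313 = 19 + (4*(-4 + 5)**2)*313 = 19 + (4*1**2)*313 = 19 + (4*1)*313 = 19 + 4*313 = 19 + 1252 = 1271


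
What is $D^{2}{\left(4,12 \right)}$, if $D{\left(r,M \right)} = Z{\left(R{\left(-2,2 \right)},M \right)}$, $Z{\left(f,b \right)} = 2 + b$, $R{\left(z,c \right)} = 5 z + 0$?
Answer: $196$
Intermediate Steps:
$R{\left(z,c \right)} = 5 z$
$D{\left(r,M \right)} = 2 + M$
$D^{2}{\left(4,12 \right)} = \left(2 + 12\right)^{2} = 14^{2} = 196$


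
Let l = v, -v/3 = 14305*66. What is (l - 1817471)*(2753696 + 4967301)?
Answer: -35901562831417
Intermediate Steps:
v = -2832390 (v = -42915*66 = -3*944130 = -2832390)
l = -2832390
(l - 1817471)*(2753696 + 4967301) = (-2832390 - 1817471)*(2753696 + 4967301) = -4649861*7720997 = -35901562831417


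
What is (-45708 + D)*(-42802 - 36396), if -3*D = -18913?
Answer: 9362074778/3 ≈ 3.1207e+9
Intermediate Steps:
D = 18913/3 (D = -1/3*(-18913) = 18913/3 ≈ 6304.3)
(-45708 + D)*(-42802 - 36396) = (-45708 + 18913/3)*(-42802 - 36396) = -118211/3*(-79198) = 9362074778/3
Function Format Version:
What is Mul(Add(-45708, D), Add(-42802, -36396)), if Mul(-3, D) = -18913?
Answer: Rational(9362074778, 3) ≈ 3.1207e+9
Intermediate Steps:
D = Rational(18913, 3) (D = Mul(Rational(-1, 3), -18913) = Rational(18913, 3) ≈ 6304.3)
Mul(Add(-45708, D), Add(-42802, -36396)) = Mul(Add(-45708, Rational(18913, 3)), Add(-42802, -36396)) = Mul(Rational(-118211, 3), -79198) = Rational(9362074778, 3)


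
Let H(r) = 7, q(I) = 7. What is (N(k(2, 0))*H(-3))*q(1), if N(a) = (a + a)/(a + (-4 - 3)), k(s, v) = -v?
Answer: 0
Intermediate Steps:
N(a) = 2*a/(-7 + a) (N(a) = (2*a)/(a - 7) = (2*a)/(-7 + a) = 2*a/(-7 + a))
(N(k(2, 0))*H(-3))*q(1) = ((2*(-1*0)/(-7 - 1*0))*7)*7 = ((2*0/(-7 + 0))*7)*7 = ((2*0/(-7))*7)*7 = ((2*0*(-⅐))*7)*7 = (0*7)*7 = 0*7 = 0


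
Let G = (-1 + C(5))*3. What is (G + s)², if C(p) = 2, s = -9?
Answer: 36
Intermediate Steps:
G = 3 (G = (-1 + 2)*3 = 1*3 = 3)
(G + s)² = (3 - 9)² = (-6)² = 36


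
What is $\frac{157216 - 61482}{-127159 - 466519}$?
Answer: $- \frac{47867}{296839} \approx -0.16126$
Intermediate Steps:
$\frac{157216 - 61482}{-127159 - 466519} = \frac{95734}{-593678} = 95734 \left(- \frac{1}{593678}\right) = - \frac{47867}{296839}$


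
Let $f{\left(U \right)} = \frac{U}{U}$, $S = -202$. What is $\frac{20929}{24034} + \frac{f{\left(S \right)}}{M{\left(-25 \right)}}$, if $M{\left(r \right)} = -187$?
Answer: $\frac{3889689}{4494358} \approx 0.86546$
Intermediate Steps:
$f{\left(U \right)} = 1$
$\frac{20929}{24034} + \frac{f{\left(S \right)}}{M{\left(-25 \right)}} = \frac{20929}{24034} + 1 \frac{1}{-187} = 20929 \cdot \frac{1}{24034} + 1 \left(- \frac{1}{187}\right) = \frac{20929}{24034} - \frac{1}{187} = \frac{3889689}{4494358}$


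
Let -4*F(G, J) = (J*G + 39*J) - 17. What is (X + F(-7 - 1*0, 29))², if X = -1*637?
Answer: 11964681/16 ≈ 7.4779e+5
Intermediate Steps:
F(G, J) = 17/4 - 39*J/4 - G*J/4 (F(G, J) = -((J*G + 39*J) - 17)/4 = -((G*J + 39*J) - 17)/4 = -((39*J + G*J) - 17)/4 = -(-17 + 39*J + G*J)/4 = 17/4 - 39*J/4 - G*J/4)
X = -637
(X + F(-7 - 1*0, 29))² = (-637 + (17/4 - 39/4*29 - ¼*(-7 - 1*0)*29))² = (-637 + (17/4 - 1131/4 - ¼*(-7 + 0)*29))² = (-637 + (17/4 - 1131/4 - ¼*(-7)*29))² = (-637 + (17/4 - 1131/4 + 203/4))² = (-637 - 911/4)² = (-3459/4)² = 11964681/16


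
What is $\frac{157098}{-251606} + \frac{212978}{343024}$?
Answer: $- \frac{75460421}{21576724136} \approx -0.0034973$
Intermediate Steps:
$\frac{157098}{-251606} + \frac{212978}{343024} = 157098 \left(- \frac{1}{251606}\right) + 212978 \cdot \frac{1}{343024} = - \frac{78549}{125803} + \frac{106489}{171512} = - \frac{75460421}{21576724136}$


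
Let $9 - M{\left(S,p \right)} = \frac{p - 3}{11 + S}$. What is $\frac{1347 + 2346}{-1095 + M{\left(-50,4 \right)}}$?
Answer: $- \frac{144027}{42353} \approx -3.4006$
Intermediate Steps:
$M{\left(S,p \right)} = 9 - \frac{-3 + p}{11 + S}$ ($M{\left(S,p \right)} = 9 - \frac{p - 3}{11 + S} = 9 - \frac{-3 + p}{11 + S}$)
$\frac{1347 + 2346}{-1095 + M{\left(-50,4 \right)}} = \frac{1347 + 2346}{-1095 + \frac{102 - 4 + 9 \left(-50\right)}{11 - 50}} = \frac{3693}{-1095 + \frac{102 - 4 - 450}{-39}} = \frac{3693}{-1095 - - \frac{352}{39}} = \frac{3693}{-1095 + \frac{352}{39}} = \frac{3693}{- \frac{42353}{39}} = 3693 \left(- \frac{39}{42353}\right) = - \frac{144027}{42353}$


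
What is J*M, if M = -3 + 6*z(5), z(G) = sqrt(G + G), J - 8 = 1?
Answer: -27 + 54*sqrt(10) ≈ 143.76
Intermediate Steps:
J = 9 (J = 8 + 1 = 9)
z(G) = sqrt(2)*sqrt(G) (z(G) = sqrt(2*G) = sqrt(2)*sqrt(G))
M = -3 + 6*sqrt(10) (M = -3 + 6*(sqrt(2)*sqrt(5)) = -3 + 6*sqrt(10) ≈ 15.974)
J*M = 9*(-3 + 6*sqrt(10)) = -27 + 54*sqrt(10)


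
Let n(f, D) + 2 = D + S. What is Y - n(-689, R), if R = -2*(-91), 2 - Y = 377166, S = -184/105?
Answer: -39620936/105 ≈ -3.7734e+5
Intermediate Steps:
S = -184/105 (S = -184*1/105 = -184/105 ≈ -1.7524)
Y = -377164 (Y = 2 - 1*377166 = 2 - 377166 = -377164)
R = 182
n(f, D) = -394/105 + D (n(f, D) = -2 + (D - 184/105) = -2 + (-184/105 + D) = -394/105 + D)
Y - n(-689, R) = -377164 - (-394/105 + 182) = -377164 - 1*18716/105 = -377164 - 18716/105 = -39620936/105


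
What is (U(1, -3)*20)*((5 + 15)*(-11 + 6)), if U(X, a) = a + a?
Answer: 12000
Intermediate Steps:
U(X, a) = 2*a
(U(1, -3)*20)*((5 + 15)*(-11 + 6)) = ((2*(-3))*20)*((5 + 15)*(-11 + 6)) = (-6*20)*(20*(-5)) = -120*(-100) = 12000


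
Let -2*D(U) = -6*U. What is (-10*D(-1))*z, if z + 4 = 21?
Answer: 510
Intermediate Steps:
z = 17 (z = -4 + 21 = 17)
D(U) = 3*U (D(U) = -(-3)*U = 3*U)
(-10*D(-1))*z = -30*(-1)*17 = -10*(-3)*17 = 30*17 = 510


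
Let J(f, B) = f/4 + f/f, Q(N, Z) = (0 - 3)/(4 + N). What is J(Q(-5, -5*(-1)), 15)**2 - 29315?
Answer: -468991/16 ≈ -29312.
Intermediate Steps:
Q(N, Z) = -3/(4 + N)
J(f, B) = 1 + f/4 (J(f, B) = f*(1/4) + 1 = f/4 + 1 = 1 + f/4)
J(Q(-5, -5*(-1)), 15)**2 - 29315 = (1 + (-3/(4 - 5))/4)**2 - 29315 = (1 + (-3/(-1))/4)**2 - 29315 = (1 + (-3*(-1))/4)**2 - 29315 = (1 + (1/4)*3)**2 - 29315 = (1 + 3/4)**2 - 29315 = (7/4)**2 - 29315 = 49/16 - 29315 = -468991/16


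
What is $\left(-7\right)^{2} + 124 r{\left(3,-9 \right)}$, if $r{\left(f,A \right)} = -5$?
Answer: $-571$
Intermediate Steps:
$\left(-7\right)^{2} + 124 r{\left(3,-9 \right)} = \left(-7\right)^{2} + 124 \left(-5\right) = 49 - 620 = -571$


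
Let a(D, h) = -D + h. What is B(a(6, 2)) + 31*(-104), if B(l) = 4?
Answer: -3220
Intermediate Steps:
a(D, h) = h - D
B(a(6, 2)) + 31*(-104) = 4 + 31*(-104) = 4 - 3224 = -3220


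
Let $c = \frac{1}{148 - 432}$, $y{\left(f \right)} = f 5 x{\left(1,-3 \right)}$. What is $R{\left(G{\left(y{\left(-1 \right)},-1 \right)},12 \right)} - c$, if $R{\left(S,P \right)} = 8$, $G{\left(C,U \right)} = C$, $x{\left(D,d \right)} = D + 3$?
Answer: $\frac{2273}{284} \approx 8.0035$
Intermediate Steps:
$x{\left(D,d \right)} = 3 + D$
$y{\left(f \right)} = 20 f$ ($y{\left(f \right)} = f 5 \left(3 + 1\right) = 5 f 4 = 20 f$)
$c = - \frac{1}{284}$ ($c = \frac{1}{-284} = - \frac{1}{284} \approx -0.0035211$)
$R{\left(G{\left(y{\left(-1 \right)},-1 \right)},12 \right)} - c = 8 - - \frac{1}{284} = 8 + \frac{1}{284} = \frac{2273}{284}$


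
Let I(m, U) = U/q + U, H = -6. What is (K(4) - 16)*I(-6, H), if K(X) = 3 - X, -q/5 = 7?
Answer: 3468/35 ≈ 99.086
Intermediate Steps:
q = -35 (q = -5*7 = -35)
I(m, U) = 34*U/35 (I(m, U) = U/(-35) + U = U*(-1/35) + U = -U/35 + U = 34*U/35)
(K(4) - 16)*I(-6, H) = ((3 - 1*4) - 16)*((34/35)*(-6)) = ((3 - 4) - 16)*(-204/35) = (-1 - 16)*(-204/35) = -17*(-204/35) = 3468/35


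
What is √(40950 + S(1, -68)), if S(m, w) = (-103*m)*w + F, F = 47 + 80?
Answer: √48081 ≈ 219.27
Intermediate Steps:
F = 127
S(m, w) = 127 - 103*m*w (S(m, w) = (-103*m)*w + 127 = -103*m*w + 127 = 127 - 103*m*w)
√(40950 + S(1, -68)) = √(40950 + (127 - 103*1*(-68))) = √(40950 + (127 + 7004)) = √(40950 + 7131) = √48081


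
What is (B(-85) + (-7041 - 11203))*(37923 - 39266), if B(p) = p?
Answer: 24615847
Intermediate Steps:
(B(-85) + (-7041 - 11203))*(37923 - 39266) = (-85 + (-7041 - 11203))*(37923 - 39266) = (-85 - 18244)*(-1343) = -18329*(-1343) = 24615847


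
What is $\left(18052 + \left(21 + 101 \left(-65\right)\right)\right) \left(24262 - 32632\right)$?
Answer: $-96321960$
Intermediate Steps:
$\left(18052 + \left(21 + 101 \left(-65\right)\right)\right) \left(24262 - 32632\right) = \left(18052 + \left(21 - 6565\right)\right) \left(-8370\right) = \left(18052 - 6544\right) \left(-8370\right) = 11508 \left(-8370\right) = -96321960$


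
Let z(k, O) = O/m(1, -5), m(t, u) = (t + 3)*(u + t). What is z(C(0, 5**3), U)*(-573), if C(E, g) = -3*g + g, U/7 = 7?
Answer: 28077/16 ≈ 1754.8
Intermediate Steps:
U = 49 (U = 7*7 = 49)
C(E, g) = -2*g
m(t, u) = (3 + t)*(t + u)
z(k, O) = -O/16 (z(k, O) = O/(1**2 + 3*1 + 3*(-5) + 1*(-5)) = O/(1 + 3 - 15 - 5) = O/(-16) = O*(-1/16) = -O/16)
z(C(0, 5**3), U)*(-573) = -1/16*49*(-573) = -49/16*(-573) = 28077/16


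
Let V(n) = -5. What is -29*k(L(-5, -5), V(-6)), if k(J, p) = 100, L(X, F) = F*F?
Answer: -2900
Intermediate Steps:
L(X, F) = F²
-29*k(L(-5, -5), V(-6)) = -29*100 = -1*2900 = -2900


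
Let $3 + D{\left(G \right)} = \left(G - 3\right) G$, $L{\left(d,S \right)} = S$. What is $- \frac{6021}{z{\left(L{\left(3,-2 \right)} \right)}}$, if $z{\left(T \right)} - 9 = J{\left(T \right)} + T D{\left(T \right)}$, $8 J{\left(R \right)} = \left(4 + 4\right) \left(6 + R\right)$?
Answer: $6021$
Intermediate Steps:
$D{\left(G \right)} = -3 + G \left(-3 + G\right)$ ($D{\left(G \right)} = -3 + \left(G - 3\right) G = -3 + \left(-3 + G\right) G = -3 + G \left(-3 + G\right)$)
$J{\left(R \right)} = 6 + R$ ($J{\left(R \right)} = \frac{\left(4 + 4\right) \left(6 + R\right)}{8} = \frac{8 \left(6 + R\right)}{8} = \frac{48 + 8 R}{8} = 6 + R$)
$z{\left(T \right)} = 15 + T + T \left(-3 + T^{2} - 3 T\right)$ ($z{\left(T \right)} = 9 + \left(\left(6 + T\right) + T \left(-3 + T^{2} - 3 T\right)\right) = 9 + \left(6 + T + T \left(-3 + T^{2} - 3 T\right)\right) = 15 + T + T \left(-3 + T^{2} - 3 T\right)$)
$- \frac{6021}{z{\left(L{\left(3,-2 \right)} \right)}} = - \frac{6021}{15 - 2 - - 2 \left(3 - \left(-2\right)^{2} + 3 \left(-2\right)\right)} = - \frac{6021}{15 - 2 - - 2 \left(3 - 4 - 6\right)} = - \frac{6021}{15 - 2 - \left(-2\right) \left(-7\right)} = - \frac{6021}{15 - 2 - 14} = - \frac{6021}{-1} = \left(-6021\right) \left(-1\right) = 6021$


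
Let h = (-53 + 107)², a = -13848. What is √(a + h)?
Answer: 2*I*√2733 ≈ 104.56*I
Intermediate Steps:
h = 2916 (h = 54² = 2916)
√(a + h) = √(-13848 + 2916) = √(-10932) = 2*I*√2733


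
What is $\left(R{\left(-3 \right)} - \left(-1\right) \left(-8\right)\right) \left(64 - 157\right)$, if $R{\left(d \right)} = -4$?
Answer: $1116$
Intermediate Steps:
$\left(R{\left(-3 \right)} - \left(-1\right) \left(-8\right)\right) \left(64 - 157\right) = \left(-4 - \left(-1\right) \left(-8\right)\right) \left(64 - 157\right) = \left(-4 - 8\right) \left(-93\right) = \left(-12\right) \left(-93\right) = 1116$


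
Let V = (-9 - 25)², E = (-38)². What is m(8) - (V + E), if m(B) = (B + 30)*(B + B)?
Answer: -1992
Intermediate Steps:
m(B) = 2*B*(30 + B) (m(B) = (30 + B)*(2*B) = 2*B*(30 + B))
E = 1444
V = 1156 (V = (-34)² = 1156)
m(8) - (V + E) = 2*8*(30 + 8) - (1156 + 1444) = 2*8*38 - 1*2600 = 608 - 2600 = -1992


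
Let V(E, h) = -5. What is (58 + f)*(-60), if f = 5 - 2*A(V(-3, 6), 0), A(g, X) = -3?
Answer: -4140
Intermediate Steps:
f = 11 (f = 5 - 2*(-3) = 5 + 6 = 11)
(58 + f)*(-60) = (58 + 11)*(-60) = 69*(-60) = -4140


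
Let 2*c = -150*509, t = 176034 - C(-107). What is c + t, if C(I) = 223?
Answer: 137636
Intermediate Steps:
t = 175811 (t = 176034 - 1*223 = 176034 - 223 = 175811)
c = -38175 (c = (-150*509)/2 = (-1*76350)/2 = (1/2)*(-76350) = -38175)
c + t = -38175 + 175811 = 137636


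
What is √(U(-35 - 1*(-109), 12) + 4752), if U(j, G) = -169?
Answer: √4583 ≈ 67.698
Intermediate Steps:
√(U(-35 - 1*(-109), 12) + 4752) = √(-169 + 4752) = √4583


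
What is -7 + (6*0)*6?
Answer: -7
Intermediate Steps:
-7 + (6*0)*6 = -7 + 0*6 = -7 + 0 = -7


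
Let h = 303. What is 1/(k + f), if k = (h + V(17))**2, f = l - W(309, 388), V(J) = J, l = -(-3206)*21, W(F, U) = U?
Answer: 1/169338 ≈ 5.9053e-6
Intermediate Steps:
l = 67326 (l = -1*(-67326) = 67326)
f = 66938 (f = 67326 - 1*388 = 67326 - 388 = 66938)
k = 102400 (k = (303 + 17)**2 = 320**2 = 102400)
1/(k + f) = 1/(102400 + 66938) = 1/169338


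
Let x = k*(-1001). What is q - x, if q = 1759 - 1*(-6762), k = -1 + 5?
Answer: 12525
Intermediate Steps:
k = 4
q = 8521 (q = 1759 + 6762 = 8521)
x = -4004 (x = 4*(-1001) = -4004)
q - x = 8521 - 1*(-4004) = 8521 + 4004 = 12525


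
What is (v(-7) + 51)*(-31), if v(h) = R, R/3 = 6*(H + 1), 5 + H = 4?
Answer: -1581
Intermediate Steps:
H = -1 (H = -5 + 4 = -1)
R = 0 (R = 3*(6*(-1 + 1)) = 3*(6*0) = 3*0 = 0)
v(h) = 0
(v(-7) + 51)*(-31) = (0 + 51)*(-31) = 51*(-31) = -1581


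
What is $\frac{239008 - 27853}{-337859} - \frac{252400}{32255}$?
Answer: $- \frac{18417283225}{2179528409} \approx -8.4501$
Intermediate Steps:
$\frac{239008 - 27853}{-337859} - \frac{252400}{32255} = \left(239008 - 27853\right) \left(- \frac{1}{337859}\right) - \frac{50480}{6451} = 211155 \left(- \frac{1}{337859}\right) - \frac{50480}{6451} = - \frac{211155}{337859} - \frac{50480}{6451} = - \frac{18417283225}{2179528409}$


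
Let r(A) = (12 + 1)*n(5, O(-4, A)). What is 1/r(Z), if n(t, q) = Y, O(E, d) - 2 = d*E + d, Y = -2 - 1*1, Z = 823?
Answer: -1/39 ≈ -0.025641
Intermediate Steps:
Y = -3 (Y = -2 - 1 = -3)
O(E, d) = 2 + d + E*d (O(E, d) = 2 + (d*E + d) = 2 + (E*d + d) = 2 + (d + E*d) = 2 + d + E*d)
n(t, q) = -3
r(A) = -39 (r(A) = (12 + 1)*(-3) = 13*(-3) = -39)
1/r(Z) = 1/(-39) = -1/39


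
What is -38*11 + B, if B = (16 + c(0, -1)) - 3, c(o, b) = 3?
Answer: -402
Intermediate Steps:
B = 16 (B = (16 + 3) - 3 = 19 - 3 = 16)
-38*11 + B = -38*11 + 16 = -418 + 16 = -402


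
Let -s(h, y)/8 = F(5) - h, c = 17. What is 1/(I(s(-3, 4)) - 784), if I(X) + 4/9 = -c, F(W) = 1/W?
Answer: -9/7213 ≈ -0.0012477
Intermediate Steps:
s(h, y) = -8/5 + 8*h (s(h, y) = -8*(1/5 - h) = -8*(⅕ - h) = -8/5 + 8*h)
I(X) = -157/9 (I(X) = -4/9 - 1*17 = -4/9 - 17 = -157/9)
1/(I(s(-3, 4)) - 784) = 1/(-157/9 - 784) = 1/(-7213/9) = -9/7213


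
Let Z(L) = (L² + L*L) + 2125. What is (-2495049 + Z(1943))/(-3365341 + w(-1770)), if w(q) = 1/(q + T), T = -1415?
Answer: -2684728865/1786435181 ≈ -1.5028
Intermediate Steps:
Z(L) = 2125 + 2*L² (Z(L) = (L² + L²) + 2125 = 2*L² + 2125 = 2125 + 2*L²)
w(q) = 1/(-1415 + q) (w(q) = 1/(q - 1415) = 1/(-1415 + q))
(-2495049 + Z(1943))/(-3365341 + w(-1770)) = (-2495049 + (2125 + 2*1943²))/(-3365341 + 1/(-1415 - 1770)) = (-2495049 + (2125 + 2*3775249))/(-3365341 + 1/(-3185)) = (-2495049 + (2125 + 7550498))/(-3365341 - 1/3185) = (-2495049 + 7552623)/(-10718611086/3185) = 5057574*(-3185/10718611086) = -2684728865/1786435181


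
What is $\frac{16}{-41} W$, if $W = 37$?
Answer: $- \frac{592}{41} \approx -14.439$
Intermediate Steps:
$\frac{16}{-41} W = \frac{16}{-41} \cdot 37 = 16 \left(- \frac{1}{41}\right) 37 = \left(- \frac{16}{41}\right) 37 = - \frac{592}{41}$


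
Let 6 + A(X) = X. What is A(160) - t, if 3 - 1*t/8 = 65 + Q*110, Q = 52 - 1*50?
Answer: 2410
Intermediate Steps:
Q = 2 (Q = 52 - 50 = 2)
A(X) = -6 + X
t = -2256 (t = 24 - 8*(65 + 2*110) = 24 - 8*(65 + 220) = 24 - 8*285 = 24 - 2280 = -2256)
A(160) - t = (-6 + 160) - 1*(-2256) = 154 + 2256 = 2410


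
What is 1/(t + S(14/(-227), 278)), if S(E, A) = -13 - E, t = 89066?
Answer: 227/20215045 ≈ 1.1229e-5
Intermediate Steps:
1/(t + S(14/(-227), 278)) = 1/(89066 + (-13 - 14/(-227))) = 1/(89066 + (-13 - 14*(-1)/227)) = 1/(89066 + (-13 - 1*(-14/227))) = 1/(89066 + (-13 + 14/227)) = 1/(89066 - 2937/227) = 1/(20215045/227) = 227/20215045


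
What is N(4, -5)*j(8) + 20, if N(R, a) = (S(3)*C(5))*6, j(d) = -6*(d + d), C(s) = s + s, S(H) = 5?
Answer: -28780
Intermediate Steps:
C(s) = 2*s
j(d) = -12*d
N(R, a) = 300 (N(R, a) = (5*(2*5))*6 = (5*10)*6 = 50*6 = 300)
N(4, -5)*j(8) + 20 = 300*(-12*8) + 20 = 300*(-96) + 20 = -28800 + 20 = -28780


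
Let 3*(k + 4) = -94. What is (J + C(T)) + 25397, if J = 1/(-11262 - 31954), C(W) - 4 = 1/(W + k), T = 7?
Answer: 93306887627/3673360 ≈ 25401.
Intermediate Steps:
k = -106/3 (k = -4 + (⅓)*(-94) = -4 - 94/3 = -106/3 ≈ -35.333)
C(W) = 4 + 1/(-106/3 + W) (C(W) = 4 + 1/(W - 106/3) = 4 + 1/(-106/3 + W))
J = -1/43216 (J = 1/(-43216) = -1/43216 ≈ -2.3140e-5)
(J + C(T)) + 25397 = (-1/43216 + (-421 + 12*7)/(-106 + 3*7)) + 25397 = (-1/43216 + (-421 + 84)/(-106 + 21)) + 25397 = (-1/43216 - 337/(-85)) + 25397 = (-1/43216 - 1/85*(-337)) + 25397 = (-1/43216 + 337/85) + 25397 = 14563707/3673360 + 25397 = 93306887627/3673360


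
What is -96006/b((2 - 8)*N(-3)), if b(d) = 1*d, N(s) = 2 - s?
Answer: 16001/5 ≈ 3200.2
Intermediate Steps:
b(d) = d
-96006/b((2 - 8)*N(-3)) = -96006*1/((2 - 8)*(2 - 1*(-3))) = -96006*(-1/(6*(2 + 3))) = -96006/((-6*5)) = -96006/(-30) = -96006*(-1/30) = 16001/5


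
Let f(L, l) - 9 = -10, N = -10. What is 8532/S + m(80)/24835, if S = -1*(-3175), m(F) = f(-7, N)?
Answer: 42377809/15770225 ≈ 2.6872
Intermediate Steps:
f(L, l) = -1 (f(L, l) = 9 - 10 = -1)
m(F) = -1
S = 3175
8532/S + m(80)/24835 = 8532/3175 - 1/24835 = 42377809/15770225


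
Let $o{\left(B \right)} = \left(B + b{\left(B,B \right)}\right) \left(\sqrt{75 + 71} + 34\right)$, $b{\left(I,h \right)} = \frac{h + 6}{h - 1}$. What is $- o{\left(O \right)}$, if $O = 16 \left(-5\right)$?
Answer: $\frac{217804}{81} + \frac{6406 \sqrt{146}}{81} \approx 3644.5$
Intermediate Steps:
$b{\left(I,h \right)} = \frac{6 + h}{-1 + h}$
$O = -80$
$o{\left(B \right)} = \left(34 + \sqrt{146}\right) \left(B + \frac{6 + B}{-1 + B}\right)$ ($o{\left(B \right)} = \left(B + \frac{6 + B}{-1 + B}\right) \left(\sqrt{75 + 71} + 34\right) = \left(B + \frac{6 + B}{-1 + B}\right) \left(\sqrt{146} + 34\right) = \left(B + \frac{6 + B}{-1 + B}\right) \left(34 + \sqrt{146}\right) = \left(34 + \sqrt{146}\right) \left(B + \frac{6 + B}{-1 + B}\right)$)
$- o{\left(O \right)} = - \frac{204 + 6 \sqrt{146} + 34 \left(-80\right)^{2} + \sqrt{146} \left(-80\right)^{2}}{-1 - 80} = - \frac{204 + 6 \sqrt{146} + 34 \cdot 6400 + \sqrt{146} \cdot 6400}{-81} = - \frac{\left(-1\right) \left(204 + 6 \sqrt{146} + 217600 + 6400 \sqrt{146}\right)}{81} = - \frac{\left(-1\right) \left(217804 + 6406 \sqrt{146}\right)}{81} = - (- \frac{217804}{81} - \frac{6406 \sqrt{146}}{81}) = \frac{217804}{81} + \frac{6406 \sqrt{146}}{81}$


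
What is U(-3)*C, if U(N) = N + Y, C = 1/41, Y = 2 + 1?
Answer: 0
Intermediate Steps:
Y = 3
C = 1/41 ≈ 0.024390
U(N) = 3 + N (U(N) = N + 3 = 3 + N)
U(-3)*C = (3 - 3)*(1/41) = 0*(1/41) = 0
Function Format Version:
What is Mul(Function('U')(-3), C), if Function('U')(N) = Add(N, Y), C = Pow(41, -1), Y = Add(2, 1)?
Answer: 0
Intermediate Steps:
Y = 3
C = Rational(1, 41) ≈ 0.024390
Function('U')(N) = Add(3, N) (Function('U')(N) = Add(N, 3) = Add(3, N))
Mul(Function('U')(-3), C) = Mul(Add(3, -3), Rational(1, 41)) = Mul(0, Rational(1, 41)) = 0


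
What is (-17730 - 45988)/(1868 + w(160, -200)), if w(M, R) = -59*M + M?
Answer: 31859/3706 ≈ 8.5966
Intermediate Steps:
w(M, R) = -58*M
(-17730 - 45988)/(1868 + w(160, -200)) = (-17730 - 45988)/(1868 - 58*160) = -63718/(1868 - 9280) = -63718/(-7412) = -63718*(-1/7412) = 31859/3706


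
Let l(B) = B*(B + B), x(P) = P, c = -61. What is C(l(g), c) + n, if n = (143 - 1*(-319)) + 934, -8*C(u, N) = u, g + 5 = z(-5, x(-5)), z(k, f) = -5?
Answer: 1371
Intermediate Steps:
g = -10 (g = -5 - 5 = -10)
l(B) = 2*B² (l(B) = B*(2*B) = 2*B²)
C(u, N) = -u/8
n = 1396 (n = (143 + 319) + 934 = 462 + 934 = 1396)
C(l(g), c) + n = -(-10)²/4 + 1396 = -100/4 + 1396 = -⅛*200 + 1396 = -25 + 1396 = 1371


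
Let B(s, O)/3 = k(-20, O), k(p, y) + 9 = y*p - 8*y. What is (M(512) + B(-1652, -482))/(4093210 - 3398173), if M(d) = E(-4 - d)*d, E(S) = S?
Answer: -74577/231679 ≈ -0.32190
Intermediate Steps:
k(p, y) = -9 - 8*y + p*y (k(p, y) = -9 + (y*p - 8*y) = -9 + (p*y - 8*y) = -9 + (-8*y + p*y) = -9 - 8*y + p*y)
B(s, O) = -27 - 84*O (B(s, O) = 3*(-9 - 8*O - 20*O) = 3*(-9 - 28*O) = -27 - 84*O)
M(d) = d*(-4 - d) (M(d) = (-4 - d)*d = d*(-4 - d))
(M(512) + B(-1652, -482))/(4093210 - 3398173) = (-1*512*(4 + 512) + (-27 - 84*(-482)))/(4093210 - 3398173) = (-1*512*516 + (-27 + 40488))/695037 = (-264192 + 40461)*(1/695037) = -223731*1/695037 = -74577/231679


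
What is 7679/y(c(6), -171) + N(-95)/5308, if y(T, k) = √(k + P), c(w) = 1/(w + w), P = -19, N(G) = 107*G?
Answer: -10165/5308 - 7679*I*√190/190 ≈ -1.915 - 557.09*I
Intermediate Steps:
c(w) = 1/(2*w)
y(T, k) = √(-19 + k) (y(T, k) = √(k - 19) = √(-19 + k))
7679/y(c(6), -171) + N(-95)/5308 = 7679/(√(-19 - 171)) + (107*(-95))/5308 = 7679/(√(-190)) - 10165*1/5308 = 7679/((I*√190)) - 10165/5308 = 7679*(-I*√190/190) - 10165/5308 = -7679*I*√190/190 - 10165/5308 = -10165/5308 - 7679*I*√190/190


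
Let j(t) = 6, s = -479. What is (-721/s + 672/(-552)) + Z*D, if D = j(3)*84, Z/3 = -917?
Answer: -15275111397/11017 ≈ -1.3865e+6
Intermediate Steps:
Z = -2751 (Z = 3*(-917) = -2751)
D = 504 (D = 6*84 = 504)
(-721/s + 672/(-552)) + Z*D = (-721/(-479) + 672/(-552)) - 2751*504 = (-721*(-1/479) + 672*(-1/552)) - 1386504 = (721/479 - 28/23) - 1386504 = 3171/11017 - 1386504 = -15275111397/11017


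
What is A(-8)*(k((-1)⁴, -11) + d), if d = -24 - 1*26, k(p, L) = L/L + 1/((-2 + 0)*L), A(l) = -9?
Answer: 9693/22 ≈ 440.59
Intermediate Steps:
k(p, L) = 1 - 1/(2*L) (k(p, L) = 1 + 1/((-2)*L) = 1 - 1/(2*L))
d = -50 (d = -24 - 26 = -50)
A(-8)*(k((-1)⁴, -11) + d) = -9*((-½ - 11)/(-11) - 50) = -9*(-1/11*(-23/2) - 50) = -9*(23/22 - 50) = -9*(-1077/22) = 9693/22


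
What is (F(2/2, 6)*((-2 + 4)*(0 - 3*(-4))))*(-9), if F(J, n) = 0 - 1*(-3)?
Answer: -648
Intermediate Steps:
F(J, n) = 3 (F(J, n) = 0 + 3 = 3)
(F(2/2, 6)*((-2 + 4)*(0 - 3*(-4))))*(-9) = (3*((-2 + 4)*(0 - 3*(-4))))*(-9) = (3*(2*(0 + 12)))*(-9) = (3*(2*12))*(-9) = (3*24)*(-9) = 72*(-9) = -648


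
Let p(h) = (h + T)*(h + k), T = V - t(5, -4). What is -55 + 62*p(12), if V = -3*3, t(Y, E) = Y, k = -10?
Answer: -303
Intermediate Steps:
V = -9
T = -14 (T = -9 - 1*5 = -9 - 5 = -14)
p(h) = (-14 + h)*(-10 + h) (p(h) = (h - 14)*(h - 10) = (-14 + h)*(-10 + h))
-55 + 62*p(12) = -55 + 62*(140 + 12**2 - 24*12) = -55 + 62*(140 + 144 - 288) = -55 + 62*(-4) = -55 - 248 = -303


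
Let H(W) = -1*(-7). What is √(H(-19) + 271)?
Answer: √278 ≈ 16.673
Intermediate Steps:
H(W) = 7
√(H(-19) + 271) = √(7 + 271) = √278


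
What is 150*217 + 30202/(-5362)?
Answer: 87251449/2681 ≈ 32544.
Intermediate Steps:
150*217 + 30202/(-5362) = 32550 + 30202*(-1/5362) = 32550 - 15101/2681 = 87251449/2681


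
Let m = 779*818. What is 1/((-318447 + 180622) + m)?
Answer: 1/499397 ≈ 2.0024e-6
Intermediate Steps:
m = 637222
1/((-318447 + 180622) + m) = 1/((-318447 + 180622) + 637222) = 1/(-137825 + 637222) = 1/499397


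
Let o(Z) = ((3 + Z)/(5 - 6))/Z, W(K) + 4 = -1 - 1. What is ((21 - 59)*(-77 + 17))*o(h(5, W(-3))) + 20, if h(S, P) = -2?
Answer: 1160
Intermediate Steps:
W(K) = -6 (W(K) = -4 + (-1 - 1) = -4 - 2 = -6)
o(Z) = (-3 - Z)/Z (o(Z) = ((3 + Z)/(-1))/Z = ((3 + Z)*(-1))/Z = (-3 - Z)/Z)
((21 - 59)*(-77 + 17))*o(h(5, W(-3))) + 20 = ((21 - 59)*(-77 + 17))*((-3 - 1*(-2))/(-2)) + 20 = (-38*(-60))*(-(-3 + 2)/2) + 20 = 2280*(-½*(-1)) + 20 = 2280*(½) + 20 = 1140 + 20 = 1160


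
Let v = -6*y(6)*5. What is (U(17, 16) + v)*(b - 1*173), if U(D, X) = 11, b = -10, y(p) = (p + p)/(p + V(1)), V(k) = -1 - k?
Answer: 14457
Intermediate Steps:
y(p) = 2*p/(-2 + p) (y(p) = (p + p)/(p + (-1 - 1*1)) = (2*p)/(p + (-1 - 1)) = (2*p)/(p - 2) = (2*p)/(-2 + p) = 2*p/(-2 + p))
v = -90 (v = -12*6/(-2 + 6)*5 = -12*6/4*5 = -6*3*5 = -18*5 = -90)
(U(17, 16) + v)*(b - 1*173) = (11 - 90)*(-10 - 1*173) = -79*(-10 - 173) = -79*(-183) = 14457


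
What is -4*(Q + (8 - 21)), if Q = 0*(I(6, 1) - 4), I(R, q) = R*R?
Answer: 52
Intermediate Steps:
I(R, q) = R²
Q = 0 (Q = 0*(6² - 4) = 0*(36 - 4) = 0*32 = 0)
-4*(Q + (8 - 21)) = -4*(0 + (8 - 21)) = -4*(0 - 13) = -4*(-13) = 52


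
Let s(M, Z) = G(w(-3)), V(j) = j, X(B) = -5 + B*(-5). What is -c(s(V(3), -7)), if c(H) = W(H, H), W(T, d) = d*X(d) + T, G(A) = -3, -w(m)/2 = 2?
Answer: 33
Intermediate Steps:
w(m) = -4 (w(m) = -2*2 = -4)
X(B) = -5 - 5*B
s(M, Z) = -3
W(T, d) = T + d*(-5 - 5*d) (W(T, d) = d*(-5 - 5*d) + T = T + d*(-5 - 5*d))
c(H) = H - 5*H*(1 + H)
-c(s(V(3), -7)) = -(-3)*(-4 - 5*(-3)) = -(-3)*(-4 + 15) = -(-3)*11 = -1*(-33) = 33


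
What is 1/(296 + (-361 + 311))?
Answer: 1/246 ≈ 0.0040650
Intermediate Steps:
1/(296 + (-361 + 311)) = 1/(296 - 50) = 1/246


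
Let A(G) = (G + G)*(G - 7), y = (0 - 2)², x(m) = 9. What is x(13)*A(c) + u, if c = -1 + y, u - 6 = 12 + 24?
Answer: -174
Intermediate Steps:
y = 4 (y = (-2)² = 4)
u = 42 (u = 6 + (12 + 24) = 6 + 36 = 42)
c = 3 (c = -1 + 4 = 3)
A(G) = 2*G*(-7 + G) (A(G) = (2*G)*(-7 + G) = 2*G*(-7 + G))
x(13)*A(c) + u = 9*(2*3*(-7 + 3)) + 42 = 9*(2*3*(-4)) + 42 = 9*(-24) + 42 = -216 + 42 = -174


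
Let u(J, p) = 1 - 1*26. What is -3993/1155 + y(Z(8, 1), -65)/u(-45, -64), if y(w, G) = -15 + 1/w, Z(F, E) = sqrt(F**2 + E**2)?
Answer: -20/7 - sqrt(65)/1625 ≈ -2.8621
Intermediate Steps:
Z(F, E) = sqrt(E**2 + F**2)
u(J, p) = -25 (u(J, p) = 1 - 26 = -25)
-3993/1155 + y(Z(8, 1), -65)/u(-45, -64) = -3993/1155 + (-15 + 1/(sqrt(1**2 + 8**2)))/(-25) = -3993*1/1155 + (-15 + 1/(sqrt(1 + 64)))*(-1/25) = -121/35 + (-15 + 1/(sqrt(65)))*(-1/25) = -121/35 + (-15 + sqrt(65)/65)*(-1/25) = -121/35 + (3/5 - sqrt(65)/1625) = -20/7 - sqrt(65)/1625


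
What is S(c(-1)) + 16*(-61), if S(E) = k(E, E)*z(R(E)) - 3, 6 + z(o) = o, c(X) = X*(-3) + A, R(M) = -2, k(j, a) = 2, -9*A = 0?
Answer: -995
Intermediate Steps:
A = 0 (A = -⅑*0 = 0)
c(X) = -3*X (c(X) = X*(-3) + 0 = -3*X + 0 = -3*X)
z(o) = -6 + o
S(E) = -19 (S(E) = 2*(-6 - 2) - 3 = 2*(-8) - 3 = -16 - 3 = -19)
S(c(-1)) + 16*(-61) = -19 + 16*(-61) = -19 - 976 = -995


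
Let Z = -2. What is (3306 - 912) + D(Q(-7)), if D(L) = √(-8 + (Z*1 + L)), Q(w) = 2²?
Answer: 2394 + I*√6 ≈ 2394.0 + 2.4495*I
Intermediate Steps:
Q(w) = 4
D(L) = √(-10 + L) (D(L) = √(-8 + (-2*1 + L)) = √(-8 + (-2 + L)) = √(-10 + L))
(3306 - 912) + D(Q(-7)) = (3306 - 912) + √(-10 + 4) = 2394 + √(-6) = 2394 + I*√6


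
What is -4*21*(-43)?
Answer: 3612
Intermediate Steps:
-4*21*(-43) = -84*(-43) = 3612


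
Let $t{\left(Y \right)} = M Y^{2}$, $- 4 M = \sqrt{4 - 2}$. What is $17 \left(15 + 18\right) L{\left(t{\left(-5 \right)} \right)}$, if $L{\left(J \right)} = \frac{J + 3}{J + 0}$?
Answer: $561 - \frac{3366 \sqrt{2}}{25} \approx 370.59$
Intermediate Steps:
$M = - \frac{\sqrt{2}}{4}$ ($M = - \frac{\sqrt{4 - 2}}{4} = - \frac{\sqrt{2}}{4} \approx -0.35355$)
$t{\left(Y \right)} = - \frac{\sqrt{2} Y^{2}}{4}$ ($t{\left(Y \right)} = - \frac{\sqrt{2}}{4} Y^{2} = - \frac{\sqrt{2} Y^{2}}{4}$)
$L{\left(J \right)} = \frac{3 + J}{J}$
$17 \left(15 + 18\right) L{\left(t{\left(-5 \right)} \right)} = 17 \left(15 + 18\right) \frac{3 - \frac{\sqrt{2} \left(-5\right)^{2}}{4}}{\left(- \frac{1}{4}\right) \sqrt{2} \left(-5\right)^{2}} = 17 \cdot 33 \frac{3 - \frac{1}{4} \sqrt{2} \cdot 25}{\left(- \frac{1}{4}\right) \sqrt{2} \cdot 25} = 17 \cdot 33 \frac{3 - \frac{25 \sqrt{2}}{4}}{\left(- \frac{25}{4}\right) \sqrt{2}} = 17 \cdot 33 - \frac{2 \sqrt{2}}{25} \left(3 - \frac{25 \sqrt{2}}{4}\right) = 17 \cdot 33 \left(- \frac{2 \sqrt{2} \left(3 - \frac{25 \sqrt{2}}{4}\right)}{25}\right) = 17 \left(- \frac{66 \sqrt{2} \left(3 - \frac{25 \sqrt{2}}{4}\right)}{25}\right) = - \frac{1122 \sqrt{2} \left(3 - \frac{25 \sqrt{2}}{4}\right)}{25}$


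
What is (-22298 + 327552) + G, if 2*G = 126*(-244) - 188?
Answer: 289788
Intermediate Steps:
G = -15466 (G = (126*(-244) - 188)/2 = (-30744 - 188)/2 = (½)*(-30932) = -15466)
(-22298 + 327552) + G = (-22298 + 327552) - 15466 = 305254 - 15466 = 289788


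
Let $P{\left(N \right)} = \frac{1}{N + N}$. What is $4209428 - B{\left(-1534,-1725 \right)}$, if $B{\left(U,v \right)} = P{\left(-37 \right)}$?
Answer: $\frac{311497673}{74} \approx 4.2094 \cdot 10^{6}$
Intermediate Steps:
$P{\left(N \right)} = \frac{1}{2 N}$
$B{\left(U,v \right)} = - \frac{1}{74}$ ($B{\left(U,v \right)} = \frac{1}{2 \left(-37\right)} = \frac{1}{2} \left(- \frac{1}{37}\right) = - \frac{1}{74}$)
$4209428 - B{\left(-1534,-1725 \right)} = 4209428 - - \frac{1}{74} = 4209428 + \frac{1}{74} = \frac{311497673}{74}$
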